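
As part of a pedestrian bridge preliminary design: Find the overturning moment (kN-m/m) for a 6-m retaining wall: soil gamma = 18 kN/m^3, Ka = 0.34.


Pa = 0.5 * Ka * gamma * H^2
= 0.5 * 0.34 * 18 * 6^2
= 110.16 kN/m
Arm = H / 3 = 6 / 3 = 2.0 m
Mo = Pa * arm = Pa * H / 3 = 110.16 * 6 / 3 = 220.32 kN-m/m

220.32 kN-m/m


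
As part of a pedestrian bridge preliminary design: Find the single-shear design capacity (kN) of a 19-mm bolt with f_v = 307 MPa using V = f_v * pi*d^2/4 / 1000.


A = pi * d^2 / 4 = pi * 19^2 / 4 = 283.5287 mm^2
V = f_v * A / 1000 = 307 * 283.5287 / 1000
= 87.0433 kN

87.0433 kN


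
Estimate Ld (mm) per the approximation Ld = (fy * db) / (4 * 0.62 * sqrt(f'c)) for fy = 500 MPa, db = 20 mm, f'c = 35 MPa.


Ld = (fy * db) / (4 * 0.62 * sqrt(f'c))
= (500 * 20) / (4 * 0.62 * sqrt(35))
= 10000 / 14.6719
= 681.58 mm

681.58 mm


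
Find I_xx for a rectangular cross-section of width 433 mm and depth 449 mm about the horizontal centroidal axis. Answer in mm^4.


I = b * h^3 / 12
= 433 * 449^3 / 12
= 433 * 90518849 / 12
= 3266221801.42 mm^4

3266221801.42 mm^4


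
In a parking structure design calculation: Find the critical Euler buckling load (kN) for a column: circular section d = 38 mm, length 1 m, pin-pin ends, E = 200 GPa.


I = pi * d^4 / 64 = 102353.87 mm^4
L = 1000.0 mm
P_cr = pi^2 * E * I / L^2
= 9.8696 * 200000.0 * 102353.87 / 1000.0^2
= 202038.45 N = 202.0384 kN

202.0384 kN


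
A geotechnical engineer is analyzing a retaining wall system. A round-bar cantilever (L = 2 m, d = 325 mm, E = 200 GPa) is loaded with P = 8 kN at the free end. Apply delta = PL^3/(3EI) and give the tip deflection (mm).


I = pi * d^4 / 64 = pi * 325^4 / 64 = 547650316.04 mm^4
L = 2000.0 mm, P = 8000.0 N, E = 200000.0 MPa
delta = P * L^3 / (3 * E * I)
= 8000.0 * 2000.0^3 / (3 * 200000.0 * 547650316.04)
= 0.1948 mm

0.1948 mm


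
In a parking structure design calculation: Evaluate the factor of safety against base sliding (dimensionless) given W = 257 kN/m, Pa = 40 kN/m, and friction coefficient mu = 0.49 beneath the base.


Resisting force = mu * W = 0.49 * 257 = 125.93 kN/m
FOS = Resisting / Driving = 125.93 / 40
= 3.1482 (dimensionless)

3.1482 (dimensionless)


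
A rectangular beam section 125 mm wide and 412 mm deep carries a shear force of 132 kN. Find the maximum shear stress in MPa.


A = b * h = 125 * 412 = 51500 mm^2
V = 132 kN = 132000.0 N
tau_max = 1.5 * V / A = 1.5 * 132000.0 / 51500
= 3.8447 MPa

3.8447 MPa


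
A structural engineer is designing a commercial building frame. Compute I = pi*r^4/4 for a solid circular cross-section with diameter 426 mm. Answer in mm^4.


r = d / 2 = 426 / 2 = 213.0 mm
I = pi * r^4 / 4 = pi * 213.0^4 / 4
= 1616621294.49 mm^4

1616621294.49 mm^4


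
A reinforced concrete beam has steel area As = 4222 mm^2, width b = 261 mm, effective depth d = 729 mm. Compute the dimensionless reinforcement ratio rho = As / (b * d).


rho = As / (b * d)
= 4222 / (261 * 729)
= 4222 / 190269
= 0.02219 (dimensionless)

0.02219 (dimensionless)


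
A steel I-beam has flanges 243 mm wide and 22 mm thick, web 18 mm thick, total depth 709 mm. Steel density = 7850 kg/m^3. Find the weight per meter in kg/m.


A_flanges = 2 * 243 * 22 = 10692 mm^2
A_web = (709 - 2 * 22) * 18 = 11970 mm^2
A_total = 10692 + 11970 = 22662 mm^2 = 0.022662 m^2
Weight = rho * A = 7850 * 0.022662 = 177.8967 kg/m

177.8967 kg/m


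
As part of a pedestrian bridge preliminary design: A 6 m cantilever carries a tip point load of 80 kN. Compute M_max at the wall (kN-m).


For a cantilever with a point load at the free end:
M_max = P * L = 80 * 6 = 480 kN-m

480 kN-m


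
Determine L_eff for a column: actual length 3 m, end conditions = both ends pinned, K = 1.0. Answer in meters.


L_eff = K * L
= 1.0 * 3
= 3.0 m

3.0 m


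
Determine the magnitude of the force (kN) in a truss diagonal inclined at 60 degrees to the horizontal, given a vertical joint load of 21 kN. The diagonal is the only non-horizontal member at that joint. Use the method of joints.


At the joint, only the diagonal has a vertical component, so vertical equilibrium gives:
F * sin(60) = 21
F = 21 / sin(60)
= 21 / 0.866025
= 24.25 kN

24.25 kN


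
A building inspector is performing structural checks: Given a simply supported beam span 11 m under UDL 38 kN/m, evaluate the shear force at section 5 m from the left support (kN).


R_A = w * L / 2 = 38 * 11 / 2 = 209.0 kN
V(x) = R_A - w * x = 209.0 - 38 * 5
= 19.0 kN

19.0 kN


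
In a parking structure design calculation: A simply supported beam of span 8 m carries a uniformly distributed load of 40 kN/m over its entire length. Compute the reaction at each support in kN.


Total load = w * L = 40 * 8 = 320 kN
By symmetry, each reaction R = total / 2 = 320 / 2 = 160.0 kN

160.0 kN


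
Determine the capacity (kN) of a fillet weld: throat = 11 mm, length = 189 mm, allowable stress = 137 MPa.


Strength = throat * length * allowable stress
= 11 * 189 * 137 N
= 284823 N
= 284.82 kN

284.82 kN


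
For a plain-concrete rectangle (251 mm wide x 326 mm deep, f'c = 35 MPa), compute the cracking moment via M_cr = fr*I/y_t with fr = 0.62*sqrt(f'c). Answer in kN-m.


fr = 0.62 * sqrt(35) = 0.62 * 5.9161 = 3.668 MPa
I = 251 * 326^3 / 12 = 724678331.33 mm^4
y_t = 163.0 mm
M_cr = fr * I / y_t = 3.668 * 724678331.33 / 163.0 N-mm
= 16.3073 kN-m

16.3073 kN-m


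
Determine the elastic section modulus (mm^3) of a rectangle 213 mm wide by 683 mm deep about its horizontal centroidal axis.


S = b * h^2 / 6
= 213 * 683^2 / 6
= 213 * 466489 / 6
= 16560359.5 mm^3

16560359.5 mm^3


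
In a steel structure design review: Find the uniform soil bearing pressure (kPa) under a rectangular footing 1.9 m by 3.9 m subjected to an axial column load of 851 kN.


A = 1.9 * 3.9 = 7.41 m^2
q = P / A = 851 / 7.41
= 114.8448 kPa

114.8448 kPa


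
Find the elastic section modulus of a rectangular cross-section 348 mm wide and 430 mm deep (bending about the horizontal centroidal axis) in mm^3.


S = b * h^2 / 6
= 348 * 430^2 / 6
= 348 * 184900 / 6
= 10724200.0 mm^3

10724200.0 mm^3


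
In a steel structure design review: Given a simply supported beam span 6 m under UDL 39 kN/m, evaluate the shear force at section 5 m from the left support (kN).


R_A = w * L / 2 = 39 * 6 / 2 = 117.0 kN
V(x) = R_A - w * x = 117.0 - 39 * 5
= -78.0 kN

-78.0 kN


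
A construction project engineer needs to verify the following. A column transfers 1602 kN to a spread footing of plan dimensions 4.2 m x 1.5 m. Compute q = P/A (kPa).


A = 4.2 * 1.5 = 6.3 m^2
q = P / A = 1602 / 6.3
= 254.2857 kPa

254.2857 kPa


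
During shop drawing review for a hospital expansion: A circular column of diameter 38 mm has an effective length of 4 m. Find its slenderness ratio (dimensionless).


Radius of gyration r = d / 4 = 38 / 4 = 9.5 mm
L_eff = 4000.0 mm
Slenderness ratio = L / r = 4000.0 / 9.5 = 421.05 (dimensionless)

421.05 (dimensionless)


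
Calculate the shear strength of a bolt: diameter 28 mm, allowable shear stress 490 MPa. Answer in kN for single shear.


A = pi * d^2 / 4 = pi * 28^2 / 4 = 615.7522 mm^2
V = f_v * A / 1000 = 490 * 615.7522 / 1000
= 301.7186 kN

301.7186 kN


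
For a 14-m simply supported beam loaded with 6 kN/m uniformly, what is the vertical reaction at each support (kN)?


Total load = w * L = 6 * 14 = 84 kN
By symmetry, each reaction R = total / 2 = 84 / 2 = 42.0 kN

42.0 kN


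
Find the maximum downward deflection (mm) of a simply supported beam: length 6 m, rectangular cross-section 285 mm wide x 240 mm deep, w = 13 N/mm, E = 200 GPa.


I = 285 * 240^3 / 12 = 328320000.0 mm^4
L = 6000.0 mm, w = 13 N/mm, E = 200000.0 MPa
delta = 5 * w * L^4 / (384 * E * I)
= 5 * 13 * 6000.0^4 / (384 * 200000.0 * 328320000.0)
= 3.3409 mm

3.3409 mm


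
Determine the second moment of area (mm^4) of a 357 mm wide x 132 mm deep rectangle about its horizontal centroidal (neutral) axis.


I = b * h^3 / 12
= 357 * 132^3 / 12
= 357 * 2299968 / 12
= 68424048.0 mm^4

68424048.0 mm^4


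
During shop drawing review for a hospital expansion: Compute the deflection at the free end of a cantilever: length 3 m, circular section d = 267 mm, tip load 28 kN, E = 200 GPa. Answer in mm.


I = pi * d^4 / 64 = pi * 267^4 / 64 = 249468056.8 mm^4
L = 3000.0 mm, P = 28000.0 N, E = 200000.0 MPa
delta = P * L^3 / (3 * E * I)
= 28000.0 * 3000.0^3 / (3 * 200000.0 * 249468056.8)
= 5.0507 mm

5.0507 mm


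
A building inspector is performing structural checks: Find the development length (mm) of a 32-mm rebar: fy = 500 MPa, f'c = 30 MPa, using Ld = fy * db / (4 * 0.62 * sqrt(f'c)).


Ld = (fy * db) / (4 * 0.62 * sqrt(f'c))
= (500 * 32) / (4 * 0.62 * sqrt(30))
= 16000 / 13.5835
= 1177.9 mm

1177.9 mm


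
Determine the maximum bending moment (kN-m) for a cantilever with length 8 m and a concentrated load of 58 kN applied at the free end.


For a cantilever with a point load at the free end:
M_max = P * L = 58 * 8 = 464 kN-m

464 kN-m


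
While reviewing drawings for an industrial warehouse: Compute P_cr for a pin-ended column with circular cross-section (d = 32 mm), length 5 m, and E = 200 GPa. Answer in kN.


I = pi * d^4 / 64 = 51471.85 mm^4
L = 5000.0 mm
P_cr = pi^2 * E * I / L^2
= 9.8696 * 200000.0 * 51471.85 / 5000.0^2
= 4064.05 N = 4.0641 kN

4.0641 kN


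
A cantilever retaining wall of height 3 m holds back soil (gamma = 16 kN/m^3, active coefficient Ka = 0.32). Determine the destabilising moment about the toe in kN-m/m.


Pa = 0.5 * Ka * gamma * H^2
= 0.5 * 0.32 * 16 * 3^2
= 23.04 kN/m
Arm = H / 3 = 3 / 3 = 1.0 m
Mo = Pa * arm = Pa * H / 3 = 23.04 * 3 / 3 = 23.04 kN-m/m

23.04 kN-m/m


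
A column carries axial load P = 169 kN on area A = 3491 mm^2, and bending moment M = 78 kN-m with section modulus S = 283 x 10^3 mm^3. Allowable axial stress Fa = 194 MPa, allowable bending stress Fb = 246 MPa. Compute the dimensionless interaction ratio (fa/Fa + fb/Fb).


f_a = P / A = 169000.0 / 3491 = 48.4102 MPa
f_b = M / S = 78000000.0 / 283000.0 = 275.6184 MPa
Ratio = f_a / Fa + f_b / Fb
= 48.4102 / 194 + 275.6184 / 246
= 1.3699 (dimensionless)

1.3699 (dimensionless)


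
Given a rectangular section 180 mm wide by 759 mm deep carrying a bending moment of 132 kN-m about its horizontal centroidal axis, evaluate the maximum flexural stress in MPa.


I = b * h^3 / 12 = 180 * 759^3 / 12 = 6558682185.0 mm^4
y = h / 2 = 759 / 2 = 379.5 mm
M = 132 kN-m = 132000000.0 N-mm
sigma = M * y / I = 132000000.0 * 379.5 / 6558682185.0
= 7.64 MPa

7.64 MPa


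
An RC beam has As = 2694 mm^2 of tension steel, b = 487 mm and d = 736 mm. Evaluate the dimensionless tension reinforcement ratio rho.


rho = As / (b * d)
= 2694 / (487 * 736)
= 2694 / 358432
= 0.007516 (dimensionless)

0.007516 (dimensionless)


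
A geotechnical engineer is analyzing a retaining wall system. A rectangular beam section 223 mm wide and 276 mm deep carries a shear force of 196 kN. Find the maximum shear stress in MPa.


A = b * h = 223 * 276 = 61548 mm^2
V = 196 kN = 196000.0 N
tau_max = 1.5 * V / A = 1.5 * 196000.0 / 61548
= 4.7768 MPa

4.7768 MPa


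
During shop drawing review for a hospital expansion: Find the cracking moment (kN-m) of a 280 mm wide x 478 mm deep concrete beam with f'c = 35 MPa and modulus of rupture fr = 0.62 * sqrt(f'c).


fr = 0.62 * sqrt(35) = 0.62 * 5.9161 = 3.668 MPa
I = 280 * 478^3 / 12 = 2548358213.33 mm^4
y_t = 239.0 mm
M_cr = fr * I / y_t = 3.668 * 2548358213.33 / 239.0 N-mm
= 39.11 kN-m

39.11 kN-m


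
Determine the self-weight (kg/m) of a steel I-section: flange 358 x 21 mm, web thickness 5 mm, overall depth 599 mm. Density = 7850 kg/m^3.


A_flanges = 2 * 358 * 21 = 15036 mm^2
A_web = (599 - 2 * 21) * 5 = 2785 mm^2
A_total = 15036 + 2785 = 17821 mm^2 = 0.017821 m^2
Weight = rho * A = 7850 * 0.017821 = 139.8948 kg/m

139.8948 kg/m


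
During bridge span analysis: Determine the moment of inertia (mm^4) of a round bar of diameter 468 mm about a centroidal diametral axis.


r = d / 2 = 468 / 2 = 234.0 mm
I = pi * r^4 / 4 = pi * 234.0^4 / 4
= 2354796117.04 mm^4

2354796117.04 mm^4


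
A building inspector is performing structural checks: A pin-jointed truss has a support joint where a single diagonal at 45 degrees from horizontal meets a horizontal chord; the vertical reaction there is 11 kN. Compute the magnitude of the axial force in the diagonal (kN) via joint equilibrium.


At the joint, only the diagonal has a vertical component, so vertical equilibrium gives:
F * sin(45) = 11
F = 11 / sin(45)
= 11 / 0.707107
= 15.56 kN

15.56 kN


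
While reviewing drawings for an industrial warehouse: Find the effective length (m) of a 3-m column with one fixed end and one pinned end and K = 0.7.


L_eff = K * L
= 0.7 * 3
= 2.1 m

2.1 m


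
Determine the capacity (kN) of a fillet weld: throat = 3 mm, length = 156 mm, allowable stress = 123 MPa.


Strength = throat * length * allowable stress
= 3 * 156 * 123 N
= 57564 N
= 57.56 kN

57.56 kN


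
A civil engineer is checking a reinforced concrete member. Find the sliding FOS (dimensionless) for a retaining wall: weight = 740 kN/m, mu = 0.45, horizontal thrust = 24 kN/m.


Resisting force = mu * W = 0.45 * 740 = 333.0 kN/m
FOS = Resisting / Driving = 333.0 / 24
= 13.875 (dimensionless)

13.875 (dimensionless)


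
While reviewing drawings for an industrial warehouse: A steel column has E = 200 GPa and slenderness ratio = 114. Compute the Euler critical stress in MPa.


sigma_cr = pi^2 * E / lambda^2
= 9.8696 * 200000.0 / 114^2
= 9.8696 * 200000.0 / 12996
= 151.8868 MPa

151.8868 MPa


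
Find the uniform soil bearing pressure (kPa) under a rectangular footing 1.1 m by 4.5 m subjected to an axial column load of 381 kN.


A = 1.1 * 4.5 = 4.95 m^2
q = P / A = 381 / 4.95
= 76.9697 kPa

76.9697 kPa


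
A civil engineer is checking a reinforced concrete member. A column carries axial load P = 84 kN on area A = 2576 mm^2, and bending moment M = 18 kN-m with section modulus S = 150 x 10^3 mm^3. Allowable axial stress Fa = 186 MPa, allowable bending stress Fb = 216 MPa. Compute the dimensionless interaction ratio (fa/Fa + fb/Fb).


f_a = P / A = 84000.0 / 2576 = 32.6087 MPa
f_b = M / S = 18000000.0 / 150000.0 = 120.0 MPa
Ratio = f_a / Fa + f_b / Fb
= 32.6087 / 186 + 120.0 / 216
= 0.7309 (dimensionless)

0.7309 (dimensionless)


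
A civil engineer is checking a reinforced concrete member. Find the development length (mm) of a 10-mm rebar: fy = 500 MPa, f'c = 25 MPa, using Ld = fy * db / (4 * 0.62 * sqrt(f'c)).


Ld = (fy * db) / (4 * 0.62 * sqrt(f'c))
= (500 * 10) / (4 * 0.62 * sqrt(25))
= 5000 / 12.4
= 403.23 mm

403.23 mm


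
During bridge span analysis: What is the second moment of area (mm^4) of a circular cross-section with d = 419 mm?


r = d / 2 = 419 / 2 = 209.5 mm
I = pi * r^4 / 4 = pi * 209.5^4 / 4
= 1512954929.05 mm^4

1512954929.05 mm^4


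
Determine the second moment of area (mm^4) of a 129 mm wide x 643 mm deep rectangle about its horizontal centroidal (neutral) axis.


I = b * h^3 / 12
= 129 * 643^3 / 12
= 129 * 265847707 / 12
= 2857862850.25 mm^4

2857862850.25 mm^4


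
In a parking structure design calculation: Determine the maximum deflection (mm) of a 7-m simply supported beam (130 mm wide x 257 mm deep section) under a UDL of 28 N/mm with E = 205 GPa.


I = 130 * 257^3 / 12 = 183891424.17 mm^4
L = 7000.0 mm, w = 28 N/mm, E = 205000.0 MPa
delta = 5 * w * L^4 / (384 * E * I)
= 5 * 28 * 7000.0^4 / (384 * 205000.0 * 183891424.17)
= 23.2206 mm

23.2206 mm


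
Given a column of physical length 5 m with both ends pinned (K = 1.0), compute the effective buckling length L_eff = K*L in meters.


L_eff = K * L
= 1.0 * 5
= 5.0 m

5.0 m


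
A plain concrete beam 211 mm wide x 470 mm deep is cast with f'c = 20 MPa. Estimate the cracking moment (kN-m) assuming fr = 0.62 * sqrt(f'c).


fr = 0.62 * sqrt(20) = 0.62 * 4.4721 = 2.7727 MPa
I = 211 * 470^3 / 12 = 1825554416.67 mm^4
y_t = 235.0 mm
M_cr = fr * I / y_t = 2.7727 * 1825554416.67 / 235.0 N-mm
= 21.5394 kN-m

21.5394 kN-m


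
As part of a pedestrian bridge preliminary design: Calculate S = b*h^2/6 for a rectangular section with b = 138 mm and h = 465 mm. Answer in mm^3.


S = b * h^2 / 6
= 138 * 465^2 / 6
= 138 * 216225 / 6
= 4973175.0 mm^3

4973175.0 mm^3


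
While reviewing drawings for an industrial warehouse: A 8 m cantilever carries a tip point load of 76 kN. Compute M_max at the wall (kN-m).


For a cantilever with a point load at the free end:
M_max = P * L = 76 * 8 = 608 kN-m

608 kN-m


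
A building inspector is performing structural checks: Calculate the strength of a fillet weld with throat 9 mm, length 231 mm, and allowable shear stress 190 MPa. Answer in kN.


Strength = throat * length * allowable stress
= 9 * 231 * 190 N
= 395010 N
= 395.01 kN

395.01 kN


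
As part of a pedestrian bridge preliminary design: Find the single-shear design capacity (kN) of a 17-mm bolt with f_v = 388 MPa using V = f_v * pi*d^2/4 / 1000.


A = pi * d^2 / 4 = pi * 17^2 / 4 = 226.9801 mm^2
V = f_v * A / 1000 = 388 * 226.9801 / 1000
= 88.0683 kN

88.0683 kN


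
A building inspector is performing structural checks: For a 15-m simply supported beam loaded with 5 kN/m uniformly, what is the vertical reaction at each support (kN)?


Total load = w * L = 5 * 15 = 75 kN
By symmetry, each reaction R = total / 2 = 75 / 2 = 37.5 kN

37.5 kN


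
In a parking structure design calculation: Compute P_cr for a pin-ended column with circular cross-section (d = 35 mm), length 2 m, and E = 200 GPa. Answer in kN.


I = pi * d^4 / 64 = 73661.76 mm^4
L = 2000.0 mm
P_cr = pi^2 * E * I / L^2
= 9.8696 * 200000.0 * 73661.76 / 2000.0^2
= 36350.62 N = 36.3506 kN

36.3506 kN


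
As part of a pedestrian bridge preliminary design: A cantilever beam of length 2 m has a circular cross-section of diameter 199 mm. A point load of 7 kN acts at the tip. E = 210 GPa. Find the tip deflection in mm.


I = pi * d^4 / 64 = pi * 199^4 / 64 = 76980761.76 mm^4
L = 2000.0 mm, P = 7000.0 N, E = 210000.0 MPa
delta = P * L^3 / (3 * E * I)
= 7000.0 * 2000.0^3 / (3 * 210000.0 * 76980761.76)
= 1.1547 mm

1.1547 mm


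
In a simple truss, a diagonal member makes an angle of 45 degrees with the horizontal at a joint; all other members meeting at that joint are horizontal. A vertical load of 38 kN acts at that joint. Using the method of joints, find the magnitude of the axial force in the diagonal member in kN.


At the joint, only the diagonal has a vertical component, so vertical equilibrium gives:
F * sin(45) = 38
F = 38 / sin(45)
= 38 / 0.707107
= 53.74 kN

53.74 kN


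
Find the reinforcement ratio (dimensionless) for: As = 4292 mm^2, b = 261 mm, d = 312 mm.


rho = As / (b * d)
= 4292 / (261 * 312)
= 4292 / 81432
= 0.052707 (dimensionless)

0.052707 (dimensionless)


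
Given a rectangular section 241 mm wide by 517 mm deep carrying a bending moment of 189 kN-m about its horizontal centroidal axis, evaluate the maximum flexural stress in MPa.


I = b * h^3 / 12 = 241 * 517^3 / 12 = 2775283961.08 mm^4
y = h / 2 = 517 / 2 = 258.5 mm
M = 189 kN-m = 189000000.0 N-mm
sigma = M * y / I = 189000000.0 * 258.5 / 2775283961.08
= 17.6 MPa

17.6 MPa


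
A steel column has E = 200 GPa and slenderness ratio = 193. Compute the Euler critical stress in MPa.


sigma_cr = pi^2 * E / lambda^2
= 9.8696 * 200000.0 / 193^2
= 9.8696 * 200000.0 / 37249
= 52.9926 MPa

52.9926 MPa


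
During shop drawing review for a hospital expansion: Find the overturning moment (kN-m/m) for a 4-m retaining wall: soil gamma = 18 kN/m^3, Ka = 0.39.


Pa = 0.5 * Ka * gamma * H^2
= 0.5 * 0.39 * 18 * 4^2
= 56.16 kN/m
Arm = H / 3 = 4 / 3 = 1.3333 m
Mo = Pa * arm = Pa * H / 3 = 56.16 * 4 / 3 = 74.88 kN-m/m

74.88 kN-m/m


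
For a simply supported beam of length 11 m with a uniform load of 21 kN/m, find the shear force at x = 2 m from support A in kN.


R_A = w * L / 2 = 21 * 11 / 2 = 115.5 kN
V(x) = R_A - w * x = 115.5 - 21 * 2
= 73.5 kN

73.5 kN


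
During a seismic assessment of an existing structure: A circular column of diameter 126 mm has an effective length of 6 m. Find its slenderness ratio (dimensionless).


Radius of gyration r = d / 4 = 126 / 4 = 31.5 mm
L_eff = 6000.0 mm
Slenderness ratio = L / r = 6000.0 / 31.5 = 190.48 (dimensionless)

190.48 (dimensionless)


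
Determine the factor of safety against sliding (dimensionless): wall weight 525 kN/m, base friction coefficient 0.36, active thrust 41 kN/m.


Resisting force = mu * W = 0.36 * 525 = 189.0 kN/m
FOS = Resisting / Driving = 189.0 / 41
= 4.6098 (dimensionless)

4.6098 (dimensionless)


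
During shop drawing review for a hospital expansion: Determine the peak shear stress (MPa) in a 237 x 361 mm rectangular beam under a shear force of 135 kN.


A = b * h = 237 * 361 = 85557 mm^2
V = 135 kN = 135000.0 N
tau_max = 1.5 * V / A = 1.5 * 135000.0 / 85557
= 2.3668 MPa

2.3668 MPa


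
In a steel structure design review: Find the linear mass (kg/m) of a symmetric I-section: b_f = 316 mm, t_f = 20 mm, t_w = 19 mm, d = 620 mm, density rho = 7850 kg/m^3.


A_flanges = 2 * 316 * 20 = 12640 mm^2
A_web = (620 - 2 * 20) * 19 = 11020 mm^2
A_total = 12640 + 11020 = 23660 mm^2 = 0.023660 m^2
Weight = rho * A = 7850 * 0.023660 = 185.731 kg/m

185.731 kg/m


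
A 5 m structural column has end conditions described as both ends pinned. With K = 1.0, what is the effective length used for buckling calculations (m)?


L_eff = K * L
= 1.0 * 5
= 5.0 m

5.0 m


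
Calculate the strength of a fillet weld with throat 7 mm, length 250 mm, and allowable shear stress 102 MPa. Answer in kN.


Strength = throat * length * allowable stress
= 7 * 250 * 102 N
= 178500 N
= 178.5 kN

178.5 kN


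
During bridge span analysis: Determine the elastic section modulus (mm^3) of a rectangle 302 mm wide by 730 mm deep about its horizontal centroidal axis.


S = b * h^2 / 6
= 302 * 730^2 / 6
= 302 * 532900 / 6
= 26822633.33 mm^3

26822633.33 mm^3


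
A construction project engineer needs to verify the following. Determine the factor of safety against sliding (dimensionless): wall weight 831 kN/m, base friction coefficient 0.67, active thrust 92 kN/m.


Resisting force = mu * W = 0.67 * 831 = 556.77 kN/m
FOS = Resisting / Driving = 556.77 / 92
= 6.0518 (dimensionless)

6.0518 (dimensionless)


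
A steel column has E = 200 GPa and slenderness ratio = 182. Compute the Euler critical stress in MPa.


sigma_cr = pi^2 * E / lambda^2
= 9.8696 * 200000.0 / 182^2
= 9.8696 * 200000.0 / 33124
= 59.5919 MPa

59.5919 MPa


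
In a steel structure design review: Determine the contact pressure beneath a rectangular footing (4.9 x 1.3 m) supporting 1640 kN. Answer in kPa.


A = 4.9 * 1.3 = 6.37 m^2
q = P / A = 1640 / 6.37
= 257.4568 kPa

257.4568 kPa


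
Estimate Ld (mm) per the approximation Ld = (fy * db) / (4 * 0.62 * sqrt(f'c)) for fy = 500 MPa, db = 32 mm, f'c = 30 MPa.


Ld = (fy * db) / (4 * 0.62 * sqrt(f'c))
= (500 * 32) / (4 * 0.62 * sqrt(30))
= 16000 / 13.5835
= 1177.9 mm

1177.9 mm


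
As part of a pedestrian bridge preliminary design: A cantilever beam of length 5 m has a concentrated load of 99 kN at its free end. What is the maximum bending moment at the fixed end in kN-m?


For a cantilever with a point load at the free end:
M_max = P * L = 99 * 5 = 495 kN-m

495 kN-m


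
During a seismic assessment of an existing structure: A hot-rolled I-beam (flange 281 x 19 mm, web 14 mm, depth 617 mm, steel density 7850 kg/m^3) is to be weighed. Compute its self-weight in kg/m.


A_flanges = 2 * 281 * 19 = 10678 mm^2
A_web = (617 - 2 * 19) * 14 = 8106 mm^2
A_total = 10678 + 8106 = 18784 mm^2 = 0.018784 m^2
Weight = rho * A = 7850 * 0.018784 = 147.4544 kg/m

147.4544 kg/m


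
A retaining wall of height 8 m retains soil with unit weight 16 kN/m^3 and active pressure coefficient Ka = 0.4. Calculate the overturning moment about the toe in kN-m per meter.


Pa = 0.5 * Ka * gamma * H^2
= 0.5 * 0.4 * 16 * 8^2
= 204.8 kN/m
Arm = H / 3 = 8 / 3 = 2.6667 m
Mo = Pa * arm = Pa * H / 3 = 204.8 * 8 / 3 = 546.1333 kN-m/m

546.1333 kN-m/m


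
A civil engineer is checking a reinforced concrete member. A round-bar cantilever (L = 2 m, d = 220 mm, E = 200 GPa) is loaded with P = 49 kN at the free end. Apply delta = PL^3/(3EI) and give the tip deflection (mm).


I = pi * d^4 / 64 = pi * 220^4 / 64 = 114990145.1 mm^4
L = 2000.0 mm, P = 49000.0 N, E = 200000.0 MPa
delta = P * L^3 / (3 * E * I)
= 49000.0 * 2000.0^3 / (3 * 200000.0 * 114990145.1)
= 5.6816 mm

5.6816 mm


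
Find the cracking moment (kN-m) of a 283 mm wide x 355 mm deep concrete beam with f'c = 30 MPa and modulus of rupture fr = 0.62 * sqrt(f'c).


fr = 0.62 * sqrt(30) = 0.62 * 5.4772 = 3.3959 MPa
I = 283 * 355^3 / 12 = 1055091802.08 mm^4
y_t = 177.5 mm
M_cr = fr * I / y_t = 3.3959 * 1055091802.08 / 177.5 N-mm
= 20.1857 kN-m

20.1857 kN-m


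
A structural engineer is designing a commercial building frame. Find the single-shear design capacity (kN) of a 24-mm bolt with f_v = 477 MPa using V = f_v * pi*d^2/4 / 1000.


A = pi * d^2 / 4 = pi * 24^2 / 4 = 452.3893 mm^2
V = f_v * A / 1000 = 477 * 452.3893 / 1000
= 215.7897 kN

215.7897 kN


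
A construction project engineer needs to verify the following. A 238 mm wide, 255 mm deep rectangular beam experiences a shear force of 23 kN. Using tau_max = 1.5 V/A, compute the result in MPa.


A = b * h = 238 * 255 = 60690 mm^2
V = 23 kN = 23000.0 N
tau_max = 1.5 * V / A = 1.5 * 23000.0 / 60690
= 0.5685 MPa

0.5685 MPa


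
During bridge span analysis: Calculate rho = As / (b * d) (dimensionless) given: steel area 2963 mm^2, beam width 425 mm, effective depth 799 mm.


rho = As / (b * d)
= 2963 / (425 * 799)
= 2963 / 339575
= 0.008726 (dimensionless)

0.008726 (dimensionless)


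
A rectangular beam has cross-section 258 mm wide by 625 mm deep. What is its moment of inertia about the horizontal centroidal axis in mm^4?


I = b * h^3 / 12
= 258 * 625^3 / 12
= 258 * 244140625 / 12
= 5249023437.5 mm^4

5249023437.5 mm^4


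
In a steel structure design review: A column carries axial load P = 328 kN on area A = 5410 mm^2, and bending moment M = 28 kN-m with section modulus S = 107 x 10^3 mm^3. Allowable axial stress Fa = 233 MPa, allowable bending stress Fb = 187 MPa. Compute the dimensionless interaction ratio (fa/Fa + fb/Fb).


f_a = P / A = 328000.0 / 5410 = 60.6285 MPa
f_b = M / S = 28000000.0 / 107000.0 = 261.6822 MPa
Ratio = f_a / Fa + f_b / Fb
= 60.6285 / 233 + 261.6822 / 187
= 1.6596 (dimensionless)

1.6596 (dimensionless)


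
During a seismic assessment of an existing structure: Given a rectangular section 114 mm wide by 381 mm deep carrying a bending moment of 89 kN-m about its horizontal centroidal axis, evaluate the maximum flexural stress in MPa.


I = b * h^3 / 12 = 114 * 381^3 / 12 = 525410239.5 mm^4
y = h / 2 = 381 / 2 = 190.5 mm
M = 89 kN-m = 89000000.0 N-mm
sigma = M * y / I = 89000000.0 * 190.5 / 525410239.5
= 32.27 MPa

32.27 MPa


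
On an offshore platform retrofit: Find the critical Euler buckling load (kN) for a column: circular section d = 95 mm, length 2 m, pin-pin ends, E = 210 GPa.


I = pi * d^4 / 64 = 3998198.21 mm^4
L = 2000.0 mm
P_cr = pi^2 * E * I / L^2
= 9.8696 * 210000.0 * 3998198.21 / 2000.0^2
= 2071683.32 N = 2071.6833 kN

2071.6833 kN


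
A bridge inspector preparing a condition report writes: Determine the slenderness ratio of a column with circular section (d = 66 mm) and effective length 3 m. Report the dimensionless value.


Radius of gyration r = d / 4 = 66 / 4 = 16.5 mm
L_eff = 3000.0 mm
Slenderness ratio = L / r = 3000.0 / 16.5 = 181.82 (dimensionless)

181.82 (dimensionless)


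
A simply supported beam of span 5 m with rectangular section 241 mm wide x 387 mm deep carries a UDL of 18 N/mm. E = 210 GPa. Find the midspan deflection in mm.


I = 241 * 387^3 / 12 = 1164042110.25 mm^4
L = 5000.0 mm, w = 18 N/mm, E = 210000.0 MPa
delta = 5 * w * L^4 / (384 * E * I)
= 5 * 18 * 5000.0^4 / (384 * 210000.0 * 1164042110.25)
= 0.5992 mm

0.5992 mm


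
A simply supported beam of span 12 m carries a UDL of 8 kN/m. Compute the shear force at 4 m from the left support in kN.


R_A = w * L / 2 = 8 * 12 / 2 = 48.0 kN
V(x) = R_A - w * x = 48.0 - 8 * 4
= 16.0 kN

16.0 kN


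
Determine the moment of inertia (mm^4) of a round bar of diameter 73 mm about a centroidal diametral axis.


r = d / 2 = 73 / 2 = 36.5 mm
I = pi * r^4 / 4 = pi * 36.5^4 / 4
= 1393995.4 mm^4

1393995.4 mm^4


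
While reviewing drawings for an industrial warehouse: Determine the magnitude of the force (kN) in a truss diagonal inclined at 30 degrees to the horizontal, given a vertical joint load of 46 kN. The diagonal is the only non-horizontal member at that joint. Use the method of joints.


At the joint, only the diagonal has a vertical component, so vertical equilibrium gives:
F * sin(30) = 46
F = 46 / sin(30)
= 46 / 0.5
= 92.0 kN

92.0 kN


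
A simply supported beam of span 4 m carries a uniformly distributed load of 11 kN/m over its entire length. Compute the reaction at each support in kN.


Total load = w * L = 11 * 4 = 44 kN
By symmetry, each reaction R = total / 2 = 44 / 2 = 22.0 kN

22.0 kN


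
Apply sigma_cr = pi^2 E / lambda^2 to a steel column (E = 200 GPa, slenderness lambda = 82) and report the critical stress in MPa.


sigma_cr = pi^2 * E / lambda^2
= 9.8696 * 200000.0 / 82^2
= 9.8696 * 200000.0 / 6724
= 293.5635 MPa

293.5635 MPa


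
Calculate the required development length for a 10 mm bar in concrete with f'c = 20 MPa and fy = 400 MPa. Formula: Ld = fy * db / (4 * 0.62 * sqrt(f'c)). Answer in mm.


Ld = (fy * db) / (4 * 0.62 * sqrt(f'c))
= (400 * 10) / (4 * 0.62 * sqrt(20))
= 4000 / 11.0909
= 360.66 mm

360.66 mm


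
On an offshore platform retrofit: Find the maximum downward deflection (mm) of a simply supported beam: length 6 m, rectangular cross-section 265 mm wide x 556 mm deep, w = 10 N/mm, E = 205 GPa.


I = 265 * 556^3 / 12 = 3795674853.33 mm^4
L = 6000.0 mm, w = 10 N/mm, E = 205000.0 MPa
delta = 5 * w * L^4 / (384 * E * I)
= 5 * 10 * 6000.0^4 / (384 * 205000.0 * 3795674853.33)
= 0.2169 mm

0.2169 mm


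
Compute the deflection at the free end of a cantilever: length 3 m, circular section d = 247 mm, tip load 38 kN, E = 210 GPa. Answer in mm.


I = pi * d^4 / 64 = pi * 247^4 / 64 = 182708062.3 mm^4
L = 3000.0 mm, P = 38000.0 N, E = 210000.0 MPa
delta = P * L^3 / (3 * E * I)
= 38000.0 * 3000.0^3 / (3 * 210000.0 * 182708062.3)
= 8.9135 mm

8.9135 mm


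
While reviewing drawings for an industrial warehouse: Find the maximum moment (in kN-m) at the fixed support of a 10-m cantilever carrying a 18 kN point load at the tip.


For a cantilever with a point load at the free end:
M_max = P * L = 18 * 10 = 180 kN-m

180 kN-m


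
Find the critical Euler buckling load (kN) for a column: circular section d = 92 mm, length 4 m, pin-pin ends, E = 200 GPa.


I = pi * d^4 / 64 = 3516585.72 mm^4
L = 4000.0 mm
P_cr = pi^2 * E * I / L^2
= 9.8696 * 200000.0 * 3516585.72 / 4000.0^2
= 433841.37 N = 433.8414 kN

433.8414 kN


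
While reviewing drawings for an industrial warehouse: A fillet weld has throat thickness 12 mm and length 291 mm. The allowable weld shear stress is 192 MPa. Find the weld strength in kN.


Strength = throat * length * allowable stress
= 12 * 291 * 192 N
= 670464 N
= 670.46 kN

670.46 kN


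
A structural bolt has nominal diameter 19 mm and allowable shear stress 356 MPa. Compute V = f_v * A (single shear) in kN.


A = pi * d^2 / 4 = pi * 19^2 / 4 = 283.5287 mm^2
V = f_v * A / 1000 = 356 * 283.5287 / 1000
= 100.9362 kN

100.9362 kN


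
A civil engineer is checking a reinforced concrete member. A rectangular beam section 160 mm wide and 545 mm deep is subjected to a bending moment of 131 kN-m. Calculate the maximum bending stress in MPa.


I = b * h^3 / 12 = 160 * 545^3 / 12 = 2158381666.67 mm^4
y = h / 2 = 545 / 2 = 272.5 mm
M = 131 kN-m = 131000000.0 N-mm
sigma = M * y / I = 131000000.0 * 272.5 / 2158381666.67
= 16.54 MPa

16.54 MPa


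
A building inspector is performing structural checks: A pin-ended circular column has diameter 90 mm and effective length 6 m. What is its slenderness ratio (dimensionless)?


Radius of gyration r = d / 4 = 90 / 4 = 22.5 mm
L_eff = 6000.0 mm
Slenderness ratio = L / r = 6000.0 / 22.5 = 266.67 (dimensionless)

266.67 (dimensionless)


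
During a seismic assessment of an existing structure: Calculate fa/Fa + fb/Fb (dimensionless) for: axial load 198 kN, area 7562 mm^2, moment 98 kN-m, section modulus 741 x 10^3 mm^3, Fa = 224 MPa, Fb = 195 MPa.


f_a = P / A = 198000.0 / 7562 = 26.1835 MPa
f_b = M / S = 98000000.0 / 741000.0 = 132.2537 MPa
Ratio = f_a / Fa + f_b / Fb
= 26.1835 / 224 + 132.2537 / 195
= 0.7951 (dimensionless)

0.7951 (dimensionless)


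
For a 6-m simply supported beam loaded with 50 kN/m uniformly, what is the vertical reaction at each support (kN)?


Total load = w * L = 50 * 6 = 300 kN
By symmetry, each reaction R = total / 2 = 300 / 2 = 150.0 kN

150.0 kN


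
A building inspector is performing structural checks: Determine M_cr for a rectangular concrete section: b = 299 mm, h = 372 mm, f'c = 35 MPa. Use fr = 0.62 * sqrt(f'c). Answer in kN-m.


fr = 0.62 * sqrt(35) = 0.62 * 5.9161 = 3.668 MPa
I = 299 * 372^3 / 12 = 1282681296.0 mm^4
y_t = 186.0 mm
M_cr = fr * I / y_t = 3.668 * 1282681296.0 / 186.0 N-mm
= 25.2948 kN-m

25.2948 kN-m


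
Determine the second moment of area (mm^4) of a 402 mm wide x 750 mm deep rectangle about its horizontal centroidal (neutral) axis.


I = b * h^3 / 12
= 402 * 750^3 / 12
= 402 * 421875000 / 12
= 14132812500.0 mm^4

14132812500.0 mm^4


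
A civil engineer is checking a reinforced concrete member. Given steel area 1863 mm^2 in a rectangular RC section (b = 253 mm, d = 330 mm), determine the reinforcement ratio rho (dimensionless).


rho = As / (b * d)
= 1863 / (253 * 330)
= 1863 / 83490
= 0.022314 (dimensionless)

0.022314 (dimensionless)


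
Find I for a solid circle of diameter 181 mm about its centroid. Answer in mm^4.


r = d / 2 = 181 / 2 = 90.5 mm
I = pi * r^4 / 4 = pi * 90.5^4 / 4
= 52684662.0 mm^4

52684662.0 mm^4


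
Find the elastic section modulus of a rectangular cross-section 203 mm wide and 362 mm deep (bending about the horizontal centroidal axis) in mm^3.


S = b * h^2 / 6
= 203 * 362^2 / 6
= 203 * 131044 / 6
= 4433655.33 mm^3

4433655.33 mm^3


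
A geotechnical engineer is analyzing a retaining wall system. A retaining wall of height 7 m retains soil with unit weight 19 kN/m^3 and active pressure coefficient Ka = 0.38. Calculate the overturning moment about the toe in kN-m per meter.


Pa = 0.5 * Ka * gamma * H^2
= 0.5 * 0.38 * 19 * 7^2
= 176.89 kN/m
Arm = H / 3 = 7 / 3 = 2.3333 m
Mo = Pa * arm = Pa * H / 3 = 176.89 * 7 / 3 = 412.7433 kN-m/m

412.7433 kN-m/m


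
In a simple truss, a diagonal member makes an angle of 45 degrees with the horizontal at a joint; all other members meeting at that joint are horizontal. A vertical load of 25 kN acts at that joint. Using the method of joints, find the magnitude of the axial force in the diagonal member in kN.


At the joint, only the diagonal has a vertical component, so vertical equilibrium gives:
F * sin(45) = 25
F = 25 / sin(45)
= 25 / 0.707107
= 35.36 kN

35.36 kN


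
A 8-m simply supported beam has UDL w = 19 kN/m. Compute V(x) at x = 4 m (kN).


R_A = w * L / 2 = 19 * 8 / 2 = 76.0 kN
V(x) = R_A - w * x = 76.0 - 19 * 4
= 0.0 kN

0.0 kN


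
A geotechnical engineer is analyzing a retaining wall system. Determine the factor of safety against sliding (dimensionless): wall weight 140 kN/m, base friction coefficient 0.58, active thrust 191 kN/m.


Resisting force = mu * W = 0.58 * 140 = 81.2 kN/m
FOS = Resisting / Driving = 81.2 / 191
= 0.4251 (dimensionless)

0.4251 (dimensionless)


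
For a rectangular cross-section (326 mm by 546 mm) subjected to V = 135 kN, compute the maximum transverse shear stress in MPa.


A = b * h = 326 * 546 = 177996 mm^2
V = 135 kN = 135000.0 N
tau_max = 1.5 * V / A = 1.5 * 135000.0 / 177996
= 1.1377 MPa

1.1377 MPa


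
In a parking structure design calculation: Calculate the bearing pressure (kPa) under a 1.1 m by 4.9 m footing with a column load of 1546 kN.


A = 1.1 * 4.9 = 5.39 m^2
q = P / A = 1546 / 5.39
= 286.8275 kPa

286.8275 kPa


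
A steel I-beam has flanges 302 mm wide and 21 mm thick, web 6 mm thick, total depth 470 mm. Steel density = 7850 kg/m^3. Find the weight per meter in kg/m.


A_flanges = 2 * 302 * 21 = 12684 mm^2
A_web = (470 - 2 * 21) * 6 = 2568 mm^2
A_total = 12684 + 2568 = 15252 mm^2 = 0.015252 m^2
Weight = rho * A = 7850 * 0.015252 = 119.7282 kg/m

119.7282 kg/m


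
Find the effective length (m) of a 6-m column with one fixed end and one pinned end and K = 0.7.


L_eff = K * L
= 0.7 * 6
= 4.2 m

4.2 m


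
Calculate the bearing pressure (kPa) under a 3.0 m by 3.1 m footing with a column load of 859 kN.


A = 3.0 * 3.1 = 9.3 m^2
q = P / A = 859 / 9.3
= 92.3656 kPa

92.3656 kPa


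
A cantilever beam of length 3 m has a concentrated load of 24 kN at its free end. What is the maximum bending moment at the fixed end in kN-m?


For a cantilever with a point load at the free end:
M_max = P * L = 24 * 3 = 72 kN-m

72 kN-m


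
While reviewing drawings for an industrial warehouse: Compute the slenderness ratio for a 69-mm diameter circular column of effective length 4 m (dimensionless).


Radius of gyration r = d / 4 = 69 / 4 = 17.25 mm
L_eff = 4000.0 mm
Slenderness ratio = L / r = 4000.0 / 17.25 = 231.88 (dimensionless)

231.88 (dimensionless)


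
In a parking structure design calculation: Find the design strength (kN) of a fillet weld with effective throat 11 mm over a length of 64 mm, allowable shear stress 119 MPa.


Strength = throat * length * allowable stress
= 11 * 64 * 119 N
= 83776 N
= 83.78 kN

83.78 kN


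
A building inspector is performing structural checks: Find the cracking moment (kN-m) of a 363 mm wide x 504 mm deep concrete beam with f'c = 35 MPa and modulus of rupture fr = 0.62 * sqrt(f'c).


fr = 0.62 * sqrt(35) = 0.62 * 5.9161 = 3.668 MPa
I = 363 * 504^3 / 12 = 3872727936.0 mm^4
y_t = 252.0 mm
M_cr = fr * I / y_t = 3.668 * 3872727936.0 / 252.0 N-mm
= 56.3692 kN-m

56.3692 kN-m


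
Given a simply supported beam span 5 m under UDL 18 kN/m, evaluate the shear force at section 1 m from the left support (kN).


R_A = w * L / 2 = 18 * 5 / 2 = 45.0 kN
V(x) = R_A - w * x = 45.0 - 18 * 1
= 27.0 kN

27.0 kN


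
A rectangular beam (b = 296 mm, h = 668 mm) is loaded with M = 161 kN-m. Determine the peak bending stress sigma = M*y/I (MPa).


I = b * h^3 / 12 = 296 * 668^3 / 12 = 7352581589.33 mm^4
y = h / 2 = 668 / 2 = 334.0 mm
M = 161 kN-m = 161000000.0 N-mm
sigma = M * y / I = 161000000.0 * 334.0 / 7352581589.33
= 7.31 MPa

7.31 MPa


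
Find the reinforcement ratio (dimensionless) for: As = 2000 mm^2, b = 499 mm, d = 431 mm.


rho = As / (b * d)
= 2000 / (499 * 431)
= 2000 / 215069
= 0.009299 (dimensionless)

0.009299 (dimensionless)


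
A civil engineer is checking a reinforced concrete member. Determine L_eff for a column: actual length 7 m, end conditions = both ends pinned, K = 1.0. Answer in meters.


L_eff = K * L
= 1.0 * 7
= 7.0 m

7.0 m


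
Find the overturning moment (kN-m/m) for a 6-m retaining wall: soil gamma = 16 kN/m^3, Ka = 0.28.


Pa = 0.5 * Ka * gamma * H^2
= 0.5 * 0.28 * 16 * 6^2
= 80.64 kN/m
Arm = H / 3 = 6 / 3 = 2.0 m
Mo = Pa * arm = Pa * H / 3 = 80.64 * 6 / 3 = 161.28 kN-m/m

161.28 kN-m/m


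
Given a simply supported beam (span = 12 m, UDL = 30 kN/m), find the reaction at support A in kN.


Total load = w * L = 30 * 12 = 360 kN
By symmetry, each reaction R = total / 2 = 360 / 2 = 180.0 kN

180.0 kN
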